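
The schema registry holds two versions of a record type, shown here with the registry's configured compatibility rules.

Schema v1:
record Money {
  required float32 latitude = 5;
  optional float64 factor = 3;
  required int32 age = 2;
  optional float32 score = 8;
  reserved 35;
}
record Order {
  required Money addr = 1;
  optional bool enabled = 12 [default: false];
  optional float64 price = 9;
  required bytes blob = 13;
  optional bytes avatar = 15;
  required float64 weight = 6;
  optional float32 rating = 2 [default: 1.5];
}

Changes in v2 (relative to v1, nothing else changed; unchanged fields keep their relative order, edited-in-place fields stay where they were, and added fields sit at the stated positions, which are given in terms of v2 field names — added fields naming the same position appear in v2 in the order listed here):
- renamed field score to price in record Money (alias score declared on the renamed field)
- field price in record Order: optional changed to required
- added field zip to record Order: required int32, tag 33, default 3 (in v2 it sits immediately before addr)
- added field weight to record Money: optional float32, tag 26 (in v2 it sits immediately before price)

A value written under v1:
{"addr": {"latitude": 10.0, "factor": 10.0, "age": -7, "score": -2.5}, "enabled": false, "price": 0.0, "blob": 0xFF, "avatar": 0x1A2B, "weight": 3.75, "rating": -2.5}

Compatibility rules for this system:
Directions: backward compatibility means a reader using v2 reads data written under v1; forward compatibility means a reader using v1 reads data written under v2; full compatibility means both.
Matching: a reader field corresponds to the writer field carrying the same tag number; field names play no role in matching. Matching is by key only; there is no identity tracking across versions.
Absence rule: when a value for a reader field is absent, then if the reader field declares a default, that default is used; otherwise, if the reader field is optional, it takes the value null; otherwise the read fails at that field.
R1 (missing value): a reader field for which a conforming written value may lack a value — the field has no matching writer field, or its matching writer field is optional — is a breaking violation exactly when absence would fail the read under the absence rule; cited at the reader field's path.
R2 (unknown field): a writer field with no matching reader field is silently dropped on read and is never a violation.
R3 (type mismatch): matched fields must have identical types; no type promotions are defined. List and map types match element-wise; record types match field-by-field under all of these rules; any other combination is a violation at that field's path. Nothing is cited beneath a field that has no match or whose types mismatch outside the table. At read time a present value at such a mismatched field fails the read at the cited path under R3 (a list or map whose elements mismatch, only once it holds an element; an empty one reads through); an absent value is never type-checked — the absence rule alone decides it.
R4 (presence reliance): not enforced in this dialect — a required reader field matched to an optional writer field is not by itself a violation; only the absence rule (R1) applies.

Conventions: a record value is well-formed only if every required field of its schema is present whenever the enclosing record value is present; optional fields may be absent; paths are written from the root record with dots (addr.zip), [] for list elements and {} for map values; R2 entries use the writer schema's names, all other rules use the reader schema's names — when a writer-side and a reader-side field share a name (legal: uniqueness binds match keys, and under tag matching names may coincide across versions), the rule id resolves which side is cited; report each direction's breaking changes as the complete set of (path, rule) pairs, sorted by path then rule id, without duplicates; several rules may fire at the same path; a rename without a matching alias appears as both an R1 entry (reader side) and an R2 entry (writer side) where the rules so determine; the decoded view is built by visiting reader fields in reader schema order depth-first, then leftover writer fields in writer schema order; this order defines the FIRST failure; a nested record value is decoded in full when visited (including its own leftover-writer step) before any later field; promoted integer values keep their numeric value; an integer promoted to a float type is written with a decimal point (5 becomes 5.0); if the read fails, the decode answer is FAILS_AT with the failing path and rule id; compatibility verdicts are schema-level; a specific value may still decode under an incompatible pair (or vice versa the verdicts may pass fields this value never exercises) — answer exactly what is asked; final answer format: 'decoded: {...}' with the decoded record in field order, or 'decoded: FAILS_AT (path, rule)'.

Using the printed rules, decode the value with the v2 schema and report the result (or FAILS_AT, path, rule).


decoded: {"zip": 3, "addr": {"latitude": 10.0, "factor": 10.0, "age": -7, "weight": null, "price": -2.5}, "enabled": false, "price": 0.0, "blob": 0xFF, "avatar": 0x1A2B, "weight": 3.75, "rating": -2.5}

in Order below, arrows point writer -> reader
decoding the Order value with the v2 reader:
  zip := 3 (no value, default fills)
  addr.latitude := 10.0
  addr.factor := 10.0
  addr.age := -7
  addr.weight := null (not supplied -> null)
  addr.price := -2.5 (from writer score)
  enabled := false
  price := 0.0
  blob := 0xFF
  avatar := 0x1A2B
  weight := 3.75
  rating := -2.5
  => decoded: {"zip": 3, "addr": {"latitude": 10.0, "factor": 10.0, "age": -7, "weight": null, "price": -2.5}, "enabled": false, "price": 0.0, "blob": 0xFF, "avatar": 0x1A2B, "weight": 3.75, "rating": -2.5}
the rest of the Order diff is inert for this question:
  field price in record Order: optional changed to required -> schema-level compatibility only; this Order value's decode is unchanged


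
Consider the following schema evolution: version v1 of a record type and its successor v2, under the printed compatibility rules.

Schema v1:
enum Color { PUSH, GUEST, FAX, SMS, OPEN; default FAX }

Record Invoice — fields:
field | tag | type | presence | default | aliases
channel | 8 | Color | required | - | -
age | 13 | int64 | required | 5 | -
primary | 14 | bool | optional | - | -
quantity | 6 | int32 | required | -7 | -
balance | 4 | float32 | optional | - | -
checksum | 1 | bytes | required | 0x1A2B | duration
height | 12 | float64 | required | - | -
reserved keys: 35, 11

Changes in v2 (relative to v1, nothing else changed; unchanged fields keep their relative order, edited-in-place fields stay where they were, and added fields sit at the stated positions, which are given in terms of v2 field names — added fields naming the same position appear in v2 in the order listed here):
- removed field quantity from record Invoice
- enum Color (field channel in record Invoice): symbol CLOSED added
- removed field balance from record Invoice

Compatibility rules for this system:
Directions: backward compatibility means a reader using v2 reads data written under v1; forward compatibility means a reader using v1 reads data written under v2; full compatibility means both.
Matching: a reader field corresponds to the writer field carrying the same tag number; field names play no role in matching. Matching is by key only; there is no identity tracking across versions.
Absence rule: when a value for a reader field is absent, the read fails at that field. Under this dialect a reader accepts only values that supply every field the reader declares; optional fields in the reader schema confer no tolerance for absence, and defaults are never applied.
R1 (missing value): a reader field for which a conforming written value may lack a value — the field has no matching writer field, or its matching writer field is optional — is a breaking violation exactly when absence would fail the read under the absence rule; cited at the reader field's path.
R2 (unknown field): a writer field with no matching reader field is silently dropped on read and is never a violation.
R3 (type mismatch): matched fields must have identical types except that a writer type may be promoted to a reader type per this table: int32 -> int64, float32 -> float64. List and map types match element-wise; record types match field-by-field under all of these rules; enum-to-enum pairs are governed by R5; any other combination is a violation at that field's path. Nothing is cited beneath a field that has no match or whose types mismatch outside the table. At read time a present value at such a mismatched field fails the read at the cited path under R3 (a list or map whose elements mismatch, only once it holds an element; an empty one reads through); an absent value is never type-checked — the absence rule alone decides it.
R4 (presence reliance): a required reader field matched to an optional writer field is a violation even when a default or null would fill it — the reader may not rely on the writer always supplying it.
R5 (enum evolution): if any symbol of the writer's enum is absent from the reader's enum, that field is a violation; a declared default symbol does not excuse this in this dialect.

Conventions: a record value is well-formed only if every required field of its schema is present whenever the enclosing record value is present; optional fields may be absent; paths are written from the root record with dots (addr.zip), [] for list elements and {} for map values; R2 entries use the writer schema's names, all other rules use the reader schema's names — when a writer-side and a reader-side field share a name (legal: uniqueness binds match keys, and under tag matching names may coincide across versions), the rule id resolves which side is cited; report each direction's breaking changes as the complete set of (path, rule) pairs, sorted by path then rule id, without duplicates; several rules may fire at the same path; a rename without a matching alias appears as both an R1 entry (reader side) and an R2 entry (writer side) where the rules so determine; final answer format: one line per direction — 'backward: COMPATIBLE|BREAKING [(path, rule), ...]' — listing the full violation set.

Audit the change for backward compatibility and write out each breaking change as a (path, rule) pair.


arrows below run writer -> reader for Invoice
backward on Invoice — v2 reading data written by v1:
  channel: Color -> Color, writer required; from channel
  age: int64 -> int64, writer required; from age
  primary: bool -> bool, writer optional; from primary
  checksum: bytes -> bytes, writer required; from checksum
  height: float64 -> float64, writer required; from height
  quantity (writer side), unknown to reader
  balance (writer side), unknown to reader
  breaking: (primary, R1)
  => 1 violation(s): backward is BREAKING for Invoice
the rest of the Invoice diff is inert for this question:
  removed field quantity from record Invoice -> fires only in the forward direction of Invoice, which is not asked here
  enum Color (field channel in record Invoice): symbol CLOSED added -> fires only in the forward direction of Invoice, which is not asked here

backward: BREAKING [(primary, R1)]


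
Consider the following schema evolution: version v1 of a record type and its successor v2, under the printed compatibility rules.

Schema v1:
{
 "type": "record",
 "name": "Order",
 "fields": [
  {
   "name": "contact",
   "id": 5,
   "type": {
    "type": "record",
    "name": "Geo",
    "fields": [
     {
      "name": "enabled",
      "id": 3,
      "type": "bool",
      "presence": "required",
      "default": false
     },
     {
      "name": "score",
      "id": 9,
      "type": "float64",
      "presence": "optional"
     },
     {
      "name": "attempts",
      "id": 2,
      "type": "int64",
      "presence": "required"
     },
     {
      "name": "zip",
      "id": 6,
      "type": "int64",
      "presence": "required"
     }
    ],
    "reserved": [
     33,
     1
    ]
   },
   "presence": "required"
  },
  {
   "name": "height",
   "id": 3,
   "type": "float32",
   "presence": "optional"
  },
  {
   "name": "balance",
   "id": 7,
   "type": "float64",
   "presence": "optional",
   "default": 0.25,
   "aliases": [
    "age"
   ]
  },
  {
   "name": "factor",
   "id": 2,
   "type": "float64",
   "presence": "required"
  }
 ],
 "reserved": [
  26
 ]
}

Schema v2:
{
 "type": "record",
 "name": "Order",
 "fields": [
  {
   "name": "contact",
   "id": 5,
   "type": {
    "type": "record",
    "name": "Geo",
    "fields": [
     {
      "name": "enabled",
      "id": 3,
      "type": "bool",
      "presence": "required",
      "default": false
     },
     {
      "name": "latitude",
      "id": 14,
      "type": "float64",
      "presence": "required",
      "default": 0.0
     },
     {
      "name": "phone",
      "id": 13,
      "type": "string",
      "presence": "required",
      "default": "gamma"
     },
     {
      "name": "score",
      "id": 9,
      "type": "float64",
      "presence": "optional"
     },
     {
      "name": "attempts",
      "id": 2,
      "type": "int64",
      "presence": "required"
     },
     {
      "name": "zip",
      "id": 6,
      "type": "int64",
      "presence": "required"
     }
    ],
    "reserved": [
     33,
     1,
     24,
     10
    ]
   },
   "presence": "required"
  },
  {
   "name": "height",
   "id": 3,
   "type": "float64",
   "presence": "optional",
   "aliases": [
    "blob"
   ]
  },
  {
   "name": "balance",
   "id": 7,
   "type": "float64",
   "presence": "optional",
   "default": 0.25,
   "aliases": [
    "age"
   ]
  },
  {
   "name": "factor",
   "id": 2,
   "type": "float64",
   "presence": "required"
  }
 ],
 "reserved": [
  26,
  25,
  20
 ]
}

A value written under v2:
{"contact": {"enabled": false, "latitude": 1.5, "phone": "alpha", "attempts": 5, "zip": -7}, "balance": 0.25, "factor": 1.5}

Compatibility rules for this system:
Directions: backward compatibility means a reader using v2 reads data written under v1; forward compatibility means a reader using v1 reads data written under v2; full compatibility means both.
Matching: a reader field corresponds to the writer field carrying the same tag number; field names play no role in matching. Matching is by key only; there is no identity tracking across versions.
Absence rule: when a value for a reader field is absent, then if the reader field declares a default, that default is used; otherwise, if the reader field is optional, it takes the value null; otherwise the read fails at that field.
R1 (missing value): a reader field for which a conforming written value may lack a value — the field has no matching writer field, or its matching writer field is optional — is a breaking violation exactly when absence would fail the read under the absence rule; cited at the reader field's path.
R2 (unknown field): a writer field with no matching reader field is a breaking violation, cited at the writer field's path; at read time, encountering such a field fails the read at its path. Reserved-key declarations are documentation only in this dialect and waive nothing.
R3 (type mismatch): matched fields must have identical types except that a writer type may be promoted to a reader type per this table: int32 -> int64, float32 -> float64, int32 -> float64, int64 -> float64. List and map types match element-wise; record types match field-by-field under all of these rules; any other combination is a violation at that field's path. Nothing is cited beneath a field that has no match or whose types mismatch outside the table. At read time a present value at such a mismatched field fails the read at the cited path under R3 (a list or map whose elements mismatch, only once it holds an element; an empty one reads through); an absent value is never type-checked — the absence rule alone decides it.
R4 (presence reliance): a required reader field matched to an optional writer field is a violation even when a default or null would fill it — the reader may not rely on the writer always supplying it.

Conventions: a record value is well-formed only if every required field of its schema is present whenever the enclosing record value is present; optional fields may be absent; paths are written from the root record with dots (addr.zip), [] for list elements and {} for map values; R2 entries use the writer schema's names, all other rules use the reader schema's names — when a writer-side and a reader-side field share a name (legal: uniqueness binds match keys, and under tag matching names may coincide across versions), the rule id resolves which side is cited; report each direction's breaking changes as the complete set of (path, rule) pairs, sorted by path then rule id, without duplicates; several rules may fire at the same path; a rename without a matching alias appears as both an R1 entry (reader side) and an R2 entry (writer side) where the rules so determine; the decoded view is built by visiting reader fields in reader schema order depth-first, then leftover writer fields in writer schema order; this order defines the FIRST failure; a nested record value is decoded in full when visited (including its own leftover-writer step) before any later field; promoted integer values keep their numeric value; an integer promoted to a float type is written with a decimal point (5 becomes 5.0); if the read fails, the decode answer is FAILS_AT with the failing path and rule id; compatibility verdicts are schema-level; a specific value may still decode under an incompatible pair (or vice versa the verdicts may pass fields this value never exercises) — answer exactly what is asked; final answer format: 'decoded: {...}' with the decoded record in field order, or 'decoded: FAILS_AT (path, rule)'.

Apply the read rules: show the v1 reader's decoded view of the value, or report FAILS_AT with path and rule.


decoded: FAILS_AT (contact.latitude, R2)

in Order below, arrows point writer -> reader
migrating the Order value to v1:
  contact.enabled := false
  contact.score := null (not supplied -> null)
  contact.attempts := 5
  contact.zip := -7
  read fails at contact.latitude under R2 (unknown field)
  => FAILS_AT (contact.latitude, R2)
checking off the Order differences that do not matter here:
  added field phone to record Geo: required string, tag 13, default "gamma" (in v2 it sits immediately before score) -> matters for Order compatibility verdicts, not for this value's decode
  field height in record Order: type float32 changed to float64 -> matters for Order compatibility verdicts, not for this value's decode


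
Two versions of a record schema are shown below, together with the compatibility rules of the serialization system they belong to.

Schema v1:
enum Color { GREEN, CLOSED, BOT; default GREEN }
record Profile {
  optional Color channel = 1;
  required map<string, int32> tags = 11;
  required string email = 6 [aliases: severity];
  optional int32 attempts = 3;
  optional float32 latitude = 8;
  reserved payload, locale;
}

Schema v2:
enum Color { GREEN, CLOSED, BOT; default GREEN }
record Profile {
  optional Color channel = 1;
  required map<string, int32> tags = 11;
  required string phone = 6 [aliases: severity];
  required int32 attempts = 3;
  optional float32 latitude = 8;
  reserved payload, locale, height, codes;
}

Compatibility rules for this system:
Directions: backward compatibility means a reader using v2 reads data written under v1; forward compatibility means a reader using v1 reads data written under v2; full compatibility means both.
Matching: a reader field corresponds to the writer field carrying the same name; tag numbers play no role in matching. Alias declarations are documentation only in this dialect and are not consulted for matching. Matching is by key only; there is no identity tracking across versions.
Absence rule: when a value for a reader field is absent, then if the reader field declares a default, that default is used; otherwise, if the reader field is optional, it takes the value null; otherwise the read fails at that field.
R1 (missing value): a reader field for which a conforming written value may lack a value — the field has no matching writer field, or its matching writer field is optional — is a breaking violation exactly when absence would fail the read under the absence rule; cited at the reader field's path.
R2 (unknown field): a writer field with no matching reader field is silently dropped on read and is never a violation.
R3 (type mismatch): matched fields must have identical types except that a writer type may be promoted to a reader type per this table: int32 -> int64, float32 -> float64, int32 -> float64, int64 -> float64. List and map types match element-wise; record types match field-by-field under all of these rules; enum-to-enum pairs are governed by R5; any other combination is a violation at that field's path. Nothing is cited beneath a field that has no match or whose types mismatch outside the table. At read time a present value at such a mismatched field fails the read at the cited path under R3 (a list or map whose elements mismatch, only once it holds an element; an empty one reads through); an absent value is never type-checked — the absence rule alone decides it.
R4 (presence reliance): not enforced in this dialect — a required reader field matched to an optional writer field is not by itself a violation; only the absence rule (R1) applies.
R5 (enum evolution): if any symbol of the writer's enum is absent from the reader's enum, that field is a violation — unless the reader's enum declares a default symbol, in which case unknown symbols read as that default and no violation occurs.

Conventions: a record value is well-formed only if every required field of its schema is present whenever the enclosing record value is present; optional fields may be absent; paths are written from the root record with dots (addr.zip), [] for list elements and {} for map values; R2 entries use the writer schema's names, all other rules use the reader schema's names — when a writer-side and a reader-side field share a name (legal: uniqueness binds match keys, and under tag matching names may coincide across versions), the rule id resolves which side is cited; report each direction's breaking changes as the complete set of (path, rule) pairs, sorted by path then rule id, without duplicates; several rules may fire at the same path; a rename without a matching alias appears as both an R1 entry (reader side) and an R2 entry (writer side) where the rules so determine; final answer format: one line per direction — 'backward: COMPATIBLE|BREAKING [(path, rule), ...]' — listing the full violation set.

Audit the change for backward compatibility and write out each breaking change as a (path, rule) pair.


each type pair in Profile: writer, then reader
backward analysis of Profile with v2 as reader and v1 as writer:
  writer optional, Color -> Color: reader channel maps from writer channel
  writer required, map<string, int32> -> map<string, int32>: reader tags maps from writer tags
  phone: no writer-side match
  writer optional, int32 -> int32: reader attempts maps from writer attempts
  writer optional, float32 -> float32: reader latitude maps from writer latitude
  leftover writer field: email
  violation R1 at attempts
  violation R1 at phone
  => 2 violation(s): backward is BREAKING for Profile

backward: BREAKING [(attempts, R1), (phone, R1)]


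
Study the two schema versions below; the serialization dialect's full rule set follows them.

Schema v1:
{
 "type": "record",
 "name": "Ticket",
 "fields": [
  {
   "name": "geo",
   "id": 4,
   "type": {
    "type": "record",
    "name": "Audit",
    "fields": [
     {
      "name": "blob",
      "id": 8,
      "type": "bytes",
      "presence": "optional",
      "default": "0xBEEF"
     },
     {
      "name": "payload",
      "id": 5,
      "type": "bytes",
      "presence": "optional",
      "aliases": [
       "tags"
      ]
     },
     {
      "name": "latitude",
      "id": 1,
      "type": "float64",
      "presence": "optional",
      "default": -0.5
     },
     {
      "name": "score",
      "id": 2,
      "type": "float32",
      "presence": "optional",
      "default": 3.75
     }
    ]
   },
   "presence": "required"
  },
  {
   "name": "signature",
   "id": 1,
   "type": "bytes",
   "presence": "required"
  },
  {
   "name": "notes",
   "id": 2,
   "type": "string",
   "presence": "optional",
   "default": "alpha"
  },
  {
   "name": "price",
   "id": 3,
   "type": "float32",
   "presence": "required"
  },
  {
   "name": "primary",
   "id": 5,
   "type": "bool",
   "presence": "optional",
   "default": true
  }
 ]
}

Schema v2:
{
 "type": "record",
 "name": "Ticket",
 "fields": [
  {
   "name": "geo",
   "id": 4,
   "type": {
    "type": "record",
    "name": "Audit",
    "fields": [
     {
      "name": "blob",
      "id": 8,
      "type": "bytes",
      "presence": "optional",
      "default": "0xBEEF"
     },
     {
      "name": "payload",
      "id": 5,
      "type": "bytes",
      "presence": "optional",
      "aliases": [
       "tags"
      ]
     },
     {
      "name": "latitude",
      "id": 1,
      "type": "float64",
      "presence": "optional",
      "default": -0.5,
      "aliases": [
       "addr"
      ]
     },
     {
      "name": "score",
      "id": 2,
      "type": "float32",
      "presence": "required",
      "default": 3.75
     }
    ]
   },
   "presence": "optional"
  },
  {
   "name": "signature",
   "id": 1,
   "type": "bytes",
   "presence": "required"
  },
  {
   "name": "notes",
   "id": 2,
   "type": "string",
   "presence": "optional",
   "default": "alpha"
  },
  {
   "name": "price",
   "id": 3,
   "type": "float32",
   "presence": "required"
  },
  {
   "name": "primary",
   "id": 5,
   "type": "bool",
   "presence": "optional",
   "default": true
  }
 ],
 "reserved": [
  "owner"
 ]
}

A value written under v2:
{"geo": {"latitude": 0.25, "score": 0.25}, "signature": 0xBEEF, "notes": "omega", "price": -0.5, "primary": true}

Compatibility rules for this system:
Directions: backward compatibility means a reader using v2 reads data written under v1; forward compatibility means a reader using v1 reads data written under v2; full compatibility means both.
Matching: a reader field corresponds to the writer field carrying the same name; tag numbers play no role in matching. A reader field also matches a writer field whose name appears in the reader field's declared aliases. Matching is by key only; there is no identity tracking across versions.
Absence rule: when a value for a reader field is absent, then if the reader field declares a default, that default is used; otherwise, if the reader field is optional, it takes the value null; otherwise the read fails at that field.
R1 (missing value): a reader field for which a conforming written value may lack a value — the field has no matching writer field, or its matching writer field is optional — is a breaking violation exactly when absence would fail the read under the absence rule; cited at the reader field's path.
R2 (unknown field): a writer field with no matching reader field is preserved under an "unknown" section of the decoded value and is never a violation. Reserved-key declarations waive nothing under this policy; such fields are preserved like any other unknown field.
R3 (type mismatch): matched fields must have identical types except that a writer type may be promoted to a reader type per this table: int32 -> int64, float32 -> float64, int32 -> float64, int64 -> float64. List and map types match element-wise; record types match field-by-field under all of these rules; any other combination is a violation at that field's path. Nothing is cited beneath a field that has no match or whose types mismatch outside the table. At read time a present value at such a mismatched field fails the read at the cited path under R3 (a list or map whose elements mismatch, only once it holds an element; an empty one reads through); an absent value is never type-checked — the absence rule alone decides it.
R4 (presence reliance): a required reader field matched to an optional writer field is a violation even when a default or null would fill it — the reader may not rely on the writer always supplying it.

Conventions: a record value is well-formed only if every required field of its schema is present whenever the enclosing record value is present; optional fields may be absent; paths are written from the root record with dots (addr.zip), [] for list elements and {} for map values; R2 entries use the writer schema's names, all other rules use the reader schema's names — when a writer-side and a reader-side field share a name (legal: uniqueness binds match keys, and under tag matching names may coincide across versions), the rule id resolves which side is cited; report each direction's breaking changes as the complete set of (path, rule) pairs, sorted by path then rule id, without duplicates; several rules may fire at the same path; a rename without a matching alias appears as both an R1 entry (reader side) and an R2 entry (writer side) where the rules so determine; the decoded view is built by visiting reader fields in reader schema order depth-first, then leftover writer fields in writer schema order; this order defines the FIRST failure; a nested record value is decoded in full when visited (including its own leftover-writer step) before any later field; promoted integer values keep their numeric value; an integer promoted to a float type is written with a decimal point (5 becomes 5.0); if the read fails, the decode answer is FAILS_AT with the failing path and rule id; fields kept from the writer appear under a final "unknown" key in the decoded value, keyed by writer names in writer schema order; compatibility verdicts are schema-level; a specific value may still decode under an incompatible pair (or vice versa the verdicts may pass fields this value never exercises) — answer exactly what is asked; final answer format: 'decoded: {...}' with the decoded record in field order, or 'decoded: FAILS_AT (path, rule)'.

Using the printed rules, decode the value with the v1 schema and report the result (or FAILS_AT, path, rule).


arrows below run writer -> reader for Ticket
decoding the Ticket value with the v1 reader:
  geo.blob := 0xBEEF (no value, default fills)
  geo.payload := null (not supplied -> null)
  geo.latitude := 0.25
  geo.score := 0.25
  signature := 0xBEEF
  notes := "omega"
  price := -0.5
  primary := true
  => decoded: {"geo": {"blob": 0xBEEF, "payload": null, "latitude": 0.25, "score": 0.25}, "signature": 0xBEEF, "notes": "omega", "price": -0.5, "primary": true}
diffs on Ticket not affecting the asked answer:
  field geo in record Ticket: required changed to optional -> matters for Ticket compatibility verdicts, not for this value's decode
  field score in record Audit: optional changed to required -> matters for Ticket compatibility verdicts, not for this value's decode

decoded: {"geo": {"blob": 0xBEEF, "payload": null, "latitude": 0.25, "score": 0.25}, "signature": 0xBEEF, "notes": "omega", "price": -0.5, "primary": true}


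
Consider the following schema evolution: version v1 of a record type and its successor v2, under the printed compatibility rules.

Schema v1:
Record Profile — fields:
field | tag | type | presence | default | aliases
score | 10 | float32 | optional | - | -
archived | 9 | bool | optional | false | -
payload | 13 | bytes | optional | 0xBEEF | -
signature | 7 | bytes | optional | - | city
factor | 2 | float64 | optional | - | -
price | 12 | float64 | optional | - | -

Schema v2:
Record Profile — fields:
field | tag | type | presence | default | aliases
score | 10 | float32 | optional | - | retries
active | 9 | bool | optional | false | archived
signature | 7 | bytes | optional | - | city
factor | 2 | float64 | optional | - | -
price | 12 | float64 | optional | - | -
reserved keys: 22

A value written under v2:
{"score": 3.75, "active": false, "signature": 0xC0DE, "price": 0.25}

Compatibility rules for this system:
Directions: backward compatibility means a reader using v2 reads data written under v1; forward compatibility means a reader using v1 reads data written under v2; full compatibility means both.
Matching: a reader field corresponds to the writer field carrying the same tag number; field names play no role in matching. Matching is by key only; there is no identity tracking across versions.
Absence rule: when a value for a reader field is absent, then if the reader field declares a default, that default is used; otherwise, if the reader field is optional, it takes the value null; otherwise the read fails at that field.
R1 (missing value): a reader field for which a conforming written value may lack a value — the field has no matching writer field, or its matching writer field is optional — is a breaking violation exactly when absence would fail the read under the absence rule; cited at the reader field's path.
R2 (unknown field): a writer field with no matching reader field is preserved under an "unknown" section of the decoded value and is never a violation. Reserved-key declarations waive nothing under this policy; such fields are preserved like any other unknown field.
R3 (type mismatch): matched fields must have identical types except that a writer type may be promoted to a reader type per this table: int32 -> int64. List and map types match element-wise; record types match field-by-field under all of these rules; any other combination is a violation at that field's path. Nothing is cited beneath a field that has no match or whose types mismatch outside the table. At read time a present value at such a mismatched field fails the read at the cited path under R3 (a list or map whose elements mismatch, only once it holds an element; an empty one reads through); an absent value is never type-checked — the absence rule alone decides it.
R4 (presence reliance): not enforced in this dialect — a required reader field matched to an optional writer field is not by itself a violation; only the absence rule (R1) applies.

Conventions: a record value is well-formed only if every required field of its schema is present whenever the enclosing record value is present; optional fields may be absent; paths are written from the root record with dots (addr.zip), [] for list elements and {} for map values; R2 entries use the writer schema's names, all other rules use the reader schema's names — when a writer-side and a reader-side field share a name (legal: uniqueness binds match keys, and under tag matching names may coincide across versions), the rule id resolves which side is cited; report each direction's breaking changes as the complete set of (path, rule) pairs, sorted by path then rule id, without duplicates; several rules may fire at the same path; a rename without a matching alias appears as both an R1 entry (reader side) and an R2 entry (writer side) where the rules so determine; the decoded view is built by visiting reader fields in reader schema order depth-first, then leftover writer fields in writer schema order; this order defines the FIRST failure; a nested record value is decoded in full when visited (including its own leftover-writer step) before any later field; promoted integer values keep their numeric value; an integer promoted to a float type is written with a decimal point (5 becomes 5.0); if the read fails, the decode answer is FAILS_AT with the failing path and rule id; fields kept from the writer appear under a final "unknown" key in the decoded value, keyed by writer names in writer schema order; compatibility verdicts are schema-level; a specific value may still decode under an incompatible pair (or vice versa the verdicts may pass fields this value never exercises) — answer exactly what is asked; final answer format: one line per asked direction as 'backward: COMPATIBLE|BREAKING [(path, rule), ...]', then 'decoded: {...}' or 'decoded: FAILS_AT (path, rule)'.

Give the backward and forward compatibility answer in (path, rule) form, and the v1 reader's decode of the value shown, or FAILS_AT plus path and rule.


in Profile below, arrows point writer -> reader
backward on Profile — v2 reading data written by v1:
  writer optional, float32 -> float32: reader score maps from writer score
  writer optional, bool -> bool: reader active maps from writer archived
  writer optional, bytes -> bytes: reader signature maps from writer signature
  writer optional, float64 -> float64: reader factor maps from writer factor
  writer optional, float64 -> float64: reader price maps from writer price
  writer payload: unknown to reader
  nothing fires on Profile: backward is COMPATIBLE
forward on Profile — v1 reading data written by v2:
  writer optional, float32 -> float32: reader score maps from writer score
  writer optional, bool -> bool: reader archived maps from writer active
  payload has no writer counterpart
  writer optional, bytes -> bytes: reader signature maps from writer signature
  writer optional, float64 -> float64: reader factor maps from writer factor
  writer optional, float64 -> float64: reader price maps from writer price
  nothing fires on Profile: forward is COMPATIBLE
decode walk for Profile under reader schema v1:
  score := 3.75
  archived := false (from writer active)
  payload := 0xBEEF (absent -> default)
  signature := 0xC0DE
  factor := null (absent, optional -> null)
  price := 0.25
  => decoded: {"score": 3.75, "archived": false, "payload": 0xBEEF, "signature": 0xC0DE, "factor": null, "price": 0.25}

backward: COMPATIBLE []; forward: COMPATIBLE []; decoded: {"score": 3.75, "archived": false, "payload": 0xBEEF, "signature": 0xC0DE, "factor": null, "price": 0.25}


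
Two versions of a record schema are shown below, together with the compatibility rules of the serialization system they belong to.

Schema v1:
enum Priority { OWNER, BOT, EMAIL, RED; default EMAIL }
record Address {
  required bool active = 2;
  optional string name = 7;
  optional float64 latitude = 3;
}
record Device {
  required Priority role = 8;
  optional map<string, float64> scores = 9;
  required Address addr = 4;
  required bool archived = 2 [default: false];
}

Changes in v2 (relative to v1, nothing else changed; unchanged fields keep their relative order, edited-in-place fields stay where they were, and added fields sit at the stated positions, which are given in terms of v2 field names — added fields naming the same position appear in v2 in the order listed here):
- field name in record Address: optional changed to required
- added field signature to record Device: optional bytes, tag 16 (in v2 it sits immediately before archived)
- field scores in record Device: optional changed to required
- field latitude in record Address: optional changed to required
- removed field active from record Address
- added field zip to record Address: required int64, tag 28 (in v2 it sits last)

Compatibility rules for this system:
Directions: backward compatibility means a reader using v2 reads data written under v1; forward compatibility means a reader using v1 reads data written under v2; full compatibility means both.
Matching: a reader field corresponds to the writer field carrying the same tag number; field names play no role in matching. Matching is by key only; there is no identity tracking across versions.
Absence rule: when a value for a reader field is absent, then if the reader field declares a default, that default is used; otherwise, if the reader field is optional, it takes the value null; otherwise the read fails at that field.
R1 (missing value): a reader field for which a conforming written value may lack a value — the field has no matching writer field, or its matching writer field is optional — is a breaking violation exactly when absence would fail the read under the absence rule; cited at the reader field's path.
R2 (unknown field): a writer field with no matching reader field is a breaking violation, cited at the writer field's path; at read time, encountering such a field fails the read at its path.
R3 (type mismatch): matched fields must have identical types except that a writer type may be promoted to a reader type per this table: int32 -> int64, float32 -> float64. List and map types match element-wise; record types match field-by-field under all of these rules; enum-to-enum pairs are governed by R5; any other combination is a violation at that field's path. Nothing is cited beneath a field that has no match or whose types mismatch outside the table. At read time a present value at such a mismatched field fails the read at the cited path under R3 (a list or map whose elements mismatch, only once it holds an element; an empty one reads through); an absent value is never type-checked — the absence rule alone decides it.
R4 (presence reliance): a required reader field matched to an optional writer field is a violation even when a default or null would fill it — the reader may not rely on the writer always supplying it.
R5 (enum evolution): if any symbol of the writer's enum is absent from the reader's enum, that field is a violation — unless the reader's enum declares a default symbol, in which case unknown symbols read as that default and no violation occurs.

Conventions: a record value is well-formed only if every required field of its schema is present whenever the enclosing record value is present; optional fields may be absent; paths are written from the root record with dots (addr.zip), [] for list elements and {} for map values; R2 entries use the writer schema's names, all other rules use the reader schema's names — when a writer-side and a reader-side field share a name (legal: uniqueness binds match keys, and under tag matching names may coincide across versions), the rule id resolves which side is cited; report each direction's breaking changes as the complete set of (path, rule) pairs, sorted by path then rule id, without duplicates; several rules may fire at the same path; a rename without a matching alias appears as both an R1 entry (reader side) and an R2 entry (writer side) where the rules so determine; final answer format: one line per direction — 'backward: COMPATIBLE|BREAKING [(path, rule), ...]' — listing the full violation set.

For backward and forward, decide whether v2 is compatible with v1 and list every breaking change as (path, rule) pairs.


each type pair in Device: writer, then reader
backward for Device (reader v2, writer v1):
  role <- role (Priority -> Priority, writer required)
  scores <- scores (map<string, float64> -> map<string, float64>, writer optional)
  addr <- addr (Address -> Address, writer required)
  no writer field matches reader signature
  archived <- archived (bool -> bool, writer required)
  addr.name <- addr.name (string -> string, writer optional)
  addr.latitude <- addr.latitude (float64 -> float64, writer optional)
  no writer field matches reader addr.zip
  leftover writer field: addr.active
  violation R2 at addr.active
  violation R1 at addr.latitude
  violation R4 at addr.latitude
  violation R1 at addr.name
  violation R4 at addr.name
  violation R1 at addr.zip
  violation R1 at scores
  violation R4 at scores
  => backward: BREAKING (8)
forward for Device (reader v1, writer v2):
  role <- role (Priority -> Priority, writer required)
  scores <- scores (map<string, float64> -> map<string, float64>, writer required)
  addr <- addr (Address -> Address, writer required)
  archived <- archived (bool -> bool, writer required)
  leftover writer field: signature
  no writer field matches reader addr.active
  addr.name <- addr.name (string -> string, writer required)
  addr.latitude <- addr.latitude (float64 -> float64, writer required)
  leftover writer field: addr.zip
  violation R1 at addr.active
  violation R2 at addr.zip
  violation R2 at signature
  => forward: BREAKING (3)

backward: BREAKING [(addr.active, R2), (addr.latitude, R1), (addr.latitude, R4), (addr.name, R1), (addr.name, R4), (addr.zip, R1), (scores, R1), (scores, R4)]; forward: BREAKING [(addr.active, R1), (addr.zip, R2), (signature, R2)]
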